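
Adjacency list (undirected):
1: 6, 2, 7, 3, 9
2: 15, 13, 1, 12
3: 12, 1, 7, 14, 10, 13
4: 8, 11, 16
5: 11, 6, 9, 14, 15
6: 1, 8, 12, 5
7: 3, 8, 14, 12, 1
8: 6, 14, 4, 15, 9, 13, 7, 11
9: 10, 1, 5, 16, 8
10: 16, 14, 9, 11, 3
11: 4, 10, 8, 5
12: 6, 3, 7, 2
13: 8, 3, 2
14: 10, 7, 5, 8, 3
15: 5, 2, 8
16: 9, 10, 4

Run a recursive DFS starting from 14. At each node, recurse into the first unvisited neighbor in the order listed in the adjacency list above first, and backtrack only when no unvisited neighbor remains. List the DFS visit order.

14, 10, 16, 9, 1, 6, 8, 4, 11, 5, 15, 2, 13, 3, 12, 7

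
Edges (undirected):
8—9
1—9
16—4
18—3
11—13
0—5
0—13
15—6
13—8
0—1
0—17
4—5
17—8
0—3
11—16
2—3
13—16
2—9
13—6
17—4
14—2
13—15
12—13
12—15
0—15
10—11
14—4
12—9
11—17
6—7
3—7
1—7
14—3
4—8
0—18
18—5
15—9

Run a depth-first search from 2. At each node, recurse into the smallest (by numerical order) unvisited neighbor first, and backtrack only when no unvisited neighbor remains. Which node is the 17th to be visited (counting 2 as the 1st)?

Visit 2
2 → 3
3 → 0
0 → 1
1 → 7
7 → 6
6 → 13
13 → 8
8 → 4
4 → 5
5 → 18
4 → 14
4 → 16
16 → 11
11 → 10
11 → 17
8 → 9
9 → 12
12 → 15

Visit order: 2, 3, 0, 1, 7, 6, 13, 8, 4, 5, 18, 14, 16, 11, 10, 17, 9, 12, 15

9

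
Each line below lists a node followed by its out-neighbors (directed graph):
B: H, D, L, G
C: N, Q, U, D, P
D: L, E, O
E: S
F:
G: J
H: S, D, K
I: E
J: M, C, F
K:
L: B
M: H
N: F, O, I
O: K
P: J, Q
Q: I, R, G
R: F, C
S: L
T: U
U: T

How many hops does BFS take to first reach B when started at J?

4

Level 0: J
Level 1: C, F, M
Level 2: D, H, N, P, Q, U
Level 3: E, G, I, K, L, O, R, S, T
Level 4: B
B first appears at level 4.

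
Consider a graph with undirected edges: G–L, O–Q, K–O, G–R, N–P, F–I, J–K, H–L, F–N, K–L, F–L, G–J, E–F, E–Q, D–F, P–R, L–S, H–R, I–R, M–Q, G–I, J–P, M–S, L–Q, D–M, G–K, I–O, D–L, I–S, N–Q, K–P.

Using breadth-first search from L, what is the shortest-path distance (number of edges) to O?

Level 0: L
Level 1: D, F, G, H, K, Q, S
Level 2: E, I, J, M, N, O, P, R
O first appears at level 2.

2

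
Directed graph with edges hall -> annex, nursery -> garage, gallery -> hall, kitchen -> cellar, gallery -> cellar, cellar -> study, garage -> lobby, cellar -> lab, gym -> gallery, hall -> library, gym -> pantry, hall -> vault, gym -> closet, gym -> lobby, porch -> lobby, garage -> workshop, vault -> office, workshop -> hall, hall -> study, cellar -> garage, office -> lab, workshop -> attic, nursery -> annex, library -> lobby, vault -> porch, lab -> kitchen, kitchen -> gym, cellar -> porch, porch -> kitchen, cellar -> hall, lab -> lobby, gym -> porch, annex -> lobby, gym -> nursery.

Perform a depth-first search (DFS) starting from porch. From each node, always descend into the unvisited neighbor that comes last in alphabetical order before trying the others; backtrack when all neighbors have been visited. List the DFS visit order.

porch, lobby, kitchen, gym, pantry, nursery, garage, workshop, hall, vault, office, lab, study, library, annex, attic, gallery, cellar, closet

Visit porch
porch → lobby
porch → kitchen
kitchen → gym
gym → pantry
gym → nursery
nursery → garage
garage → workshop
workshop → hall
hall → vault
vault → office
office → lab
hall → study
hall → library
hall → annex
workshop → attic
gym → gallery
gallery → cellar
gym → closet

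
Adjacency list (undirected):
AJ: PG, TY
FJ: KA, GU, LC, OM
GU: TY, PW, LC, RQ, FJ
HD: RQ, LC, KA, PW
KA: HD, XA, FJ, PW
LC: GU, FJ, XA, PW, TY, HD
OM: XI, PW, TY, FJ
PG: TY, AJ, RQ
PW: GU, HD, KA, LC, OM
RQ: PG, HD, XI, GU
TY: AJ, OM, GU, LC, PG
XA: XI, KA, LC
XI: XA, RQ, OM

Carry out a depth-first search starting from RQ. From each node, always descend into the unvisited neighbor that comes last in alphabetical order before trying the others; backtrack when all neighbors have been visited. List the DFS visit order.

Visit RQ
RQ → XI
XI → XA
XA → LC
LC → TY
TY → PG
PG → AJ
TY → OM
OM → PW
PW → KA
KA → HD
KA → FJ
FJ → GU

RQ → XI → XA → LC → TY → PG → AJ → OM → PW → KA → HD → FJ → GU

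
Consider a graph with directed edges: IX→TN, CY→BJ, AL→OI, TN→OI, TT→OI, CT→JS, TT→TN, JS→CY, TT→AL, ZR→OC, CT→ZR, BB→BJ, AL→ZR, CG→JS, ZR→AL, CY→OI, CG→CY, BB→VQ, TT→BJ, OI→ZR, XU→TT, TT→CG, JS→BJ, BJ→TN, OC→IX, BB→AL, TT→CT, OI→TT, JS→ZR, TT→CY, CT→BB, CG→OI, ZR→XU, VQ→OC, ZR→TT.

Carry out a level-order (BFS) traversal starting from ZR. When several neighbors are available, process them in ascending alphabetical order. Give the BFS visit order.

Visit ZR; enqueue AL, OC, TT, XU → queue [AL, OC, TT, XU]
Visit AL; enqueue OI → queue [OC, TT, XU, OI]
Visit OC; enqueue IX → queue [TT, XU, OI, IX]
Visit TT; enqueue BJ, CG, CT, CY, TN → queue [XU, OI, IX, BJ, CG, CT, CY, TN]
Visit XU → queue [OI, IX, BJ, CG, CT, CY, TN]
Visit OI → queue [IX, BJ, CG, CT, CY, TN]
Visit IX → queue [BJ, CG, CT, CY, TN]
Visit BJ → queue [CG, CT, CY, TN]
Visit CG; enqueue JS → queue [CT, CY, TN, JS]
Visit CT; enqueue BB → queue [CY, TN, JS, BB]
Visit CY → queue [TN, JS, BB]
Visit TN → queue [JS, BB]
Visit JS → queue [BB]
Visit BB; enqueue VQ → queue [VQ]
Visit VQ → queue []

ZR AL OC TT XU OI IX BJ CG CT CY TN JS BB VQ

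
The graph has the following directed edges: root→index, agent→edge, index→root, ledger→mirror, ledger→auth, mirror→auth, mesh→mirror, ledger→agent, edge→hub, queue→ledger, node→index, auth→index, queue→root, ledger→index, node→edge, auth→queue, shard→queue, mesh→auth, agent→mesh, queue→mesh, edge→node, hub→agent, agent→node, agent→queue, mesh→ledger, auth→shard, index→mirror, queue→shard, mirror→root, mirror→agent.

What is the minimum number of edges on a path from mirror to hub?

3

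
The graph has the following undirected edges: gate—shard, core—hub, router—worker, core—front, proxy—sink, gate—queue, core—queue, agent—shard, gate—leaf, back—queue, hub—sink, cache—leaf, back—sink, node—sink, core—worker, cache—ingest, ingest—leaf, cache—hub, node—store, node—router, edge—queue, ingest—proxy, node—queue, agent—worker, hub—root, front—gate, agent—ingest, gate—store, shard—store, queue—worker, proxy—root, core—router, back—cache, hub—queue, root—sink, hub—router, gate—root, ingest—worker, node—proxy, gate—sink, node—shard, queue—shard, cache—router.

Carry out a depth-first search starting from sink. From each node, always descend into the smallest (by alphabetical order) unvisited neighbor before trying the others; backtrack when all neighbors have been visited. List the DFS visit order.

sink, back, cache, hub, core, front, gate, leaf, ingest, agent, shard, node, proxy, root, queue, edge, worker, router, store

Visit sink
sink → back
back → cache
cache → hub
hub → core
core → front
front → gate
gate → leaf
leaf → ingest
ingest → agent
agent → shard
shard → node
node → proxy
proxy → root
node → queue
queue → edge
queue → worker
worker → router
node → store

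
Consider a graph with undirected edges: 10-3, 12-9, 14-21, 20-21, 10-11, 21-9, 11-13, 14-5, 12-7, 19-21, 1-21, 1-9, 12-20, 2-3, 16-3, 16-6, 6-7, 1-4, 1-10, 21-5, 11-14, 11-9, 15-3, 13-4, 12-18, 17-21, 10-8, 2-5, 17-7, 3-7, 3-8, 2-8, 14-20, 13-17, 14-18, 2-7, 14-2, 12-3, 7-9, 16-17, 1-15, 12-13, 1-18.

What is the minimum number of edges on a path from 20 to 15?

Level 0: 20
Level 1: 12, 14, 21
Level 2: 1, 2, 3, 5, 7, 9, 11, 13, 17, 18, 19
Level 3: 4, 6, 8, 10, 15, 16
15 first appears at level 3.

3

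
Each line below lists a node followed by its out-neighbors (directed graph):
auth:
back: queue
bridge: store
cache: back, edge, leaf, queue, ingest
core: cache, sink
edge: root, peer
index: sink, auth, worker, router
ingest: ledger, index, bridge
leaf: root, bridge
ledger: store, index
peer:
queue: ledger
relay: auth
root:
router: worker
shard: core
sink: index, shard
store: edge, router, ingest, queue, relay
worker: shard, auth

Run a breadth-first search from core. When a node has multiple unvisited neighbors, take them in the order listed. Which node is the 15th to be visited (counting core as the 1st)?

auth

Visit core; enqueue cache, sink → queue [cache, sink]
Visit cache; enqueue back, edge, leaf, queue, ingest → queue [sink, back, edge, leaf, queue, ingest]
Visit sink; enqueue index, shard → queue [back, edge, leaf, queue, ingest, index, shard]
Visit back → queue [edge, leaf, queue, ingest, index, shard]
Visit edge; enqueue root, peer → queue [leaf, queue, ingest, index, shard, root, peer]
Visit leaf; enqueue bridge → queue [queue, ingest, index, shard, root, peer, bridge]
Visit queue; enqueue ledger → queue [ingest, index, shard, root, peer, bridge, ledger]
Visit ingest → queue [index, shard, root, peer, bridge, ledger]
Visit index; enqueue auth, worker, router → queue [shard, root, peer, bridge, ledger, auth, worker, router]
Visit shard → queue [root, peer, bridge, ledger, auth, worker, router]
Visit root → queue [peer, bridge, ledger, auth, worker, router]
Visit peer → queue [bridge, ledger, auth, worker, router]
Visit bridge; enqueue store → queue [ledger, auth, worker, router, store]
Visit ledger → queue [auth, worker, router, store]
Visit auth → queue [worker, router, store]
Visit worker → queue [router, store]
Visit router → queue [store]
Visit store; enqueue relay → queue [relay]
Visit relay → queue []

Visit order: core, cache, sink, back, edge, leaf, queue, ingest, index, shard, root, peer, bridge, ledger, auth, worker, router, store, relay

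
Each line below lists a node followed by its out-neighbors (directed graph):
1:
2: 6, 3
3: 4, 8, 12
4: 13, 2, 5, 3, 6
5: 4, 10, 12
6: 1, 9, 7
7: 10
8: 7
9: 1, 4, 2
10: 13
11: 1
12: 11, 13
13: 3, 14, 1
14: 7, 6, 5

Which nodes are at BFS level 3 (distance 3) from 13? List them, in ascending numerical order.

Level 0: 13
Level 1: 1, 3, 14
Level 2: 4, 5, 6, 7, 8, 12
Level 3: 2, 9, 10, 11

2, 9, 10, 11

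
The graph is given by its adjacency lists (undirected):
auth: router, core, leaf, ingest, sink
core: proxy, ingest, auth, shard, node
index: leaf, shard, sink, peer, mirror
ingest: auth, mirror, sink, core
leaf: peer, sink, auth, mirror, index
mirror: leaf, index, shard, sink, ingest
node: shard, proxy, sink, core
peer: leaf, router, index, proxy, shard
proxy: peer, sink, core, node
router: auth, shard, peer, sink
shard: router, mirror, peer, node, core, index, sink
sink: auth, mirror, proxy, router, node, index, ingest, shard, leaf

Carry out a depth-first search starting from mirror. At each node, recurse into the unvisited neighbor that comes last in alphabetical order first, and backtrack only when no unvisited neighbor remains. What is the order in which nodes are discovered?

mirror sink shard router peer proxy node core ingest auth leaf index

Visit mirror
mirror → sink
sink → shard
shard → router
router → peer
peer → proxy
proxy → node
node → core
core → ingest
ingest → auth
auth → leaf
leaf → index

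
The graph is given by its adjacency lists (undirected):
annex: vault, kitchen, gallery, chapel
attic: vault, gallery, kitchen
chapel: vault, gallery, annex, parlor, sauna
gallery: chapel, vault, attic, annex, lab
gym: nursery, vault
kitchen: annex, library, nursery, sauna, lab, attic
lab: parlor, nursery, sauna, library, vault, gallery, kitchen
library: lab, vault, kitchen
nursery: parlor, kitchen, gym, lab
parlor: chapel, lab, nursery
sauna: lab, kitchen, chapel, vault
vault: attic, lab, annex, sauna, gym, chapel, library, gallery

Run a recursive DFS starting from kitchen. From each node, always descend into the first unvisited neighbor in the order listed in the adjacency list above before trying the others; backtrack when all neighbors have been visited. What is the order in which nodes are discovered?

kitchen, annex, vault, attic, gallery, chapel, parlor, lab, nursery, gym, sauna, library

Visit kitchen
kitchen → annex
annex → vault
vault → attic
attic → gallery
gallery → chapel
chapel → parlor
parlor → lab
lab → nursery
nursery → gym
lab → sauna
lab → library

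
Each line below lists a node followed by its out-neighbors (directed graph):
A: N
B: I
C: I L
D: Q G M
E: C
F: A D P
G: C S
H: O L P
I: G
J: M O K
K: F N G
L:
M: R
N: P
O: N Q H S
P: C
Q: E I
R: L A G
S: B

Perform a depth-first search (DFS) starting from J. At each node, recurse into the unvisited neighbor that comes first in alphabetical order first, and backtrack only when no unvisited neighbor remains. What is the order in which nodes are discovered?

Visit J
J → K
K → F
F → A
A → N
N → P
P → C
C → I
I → G
G → S
S → B
C → L
F → D
D → M
M → R
D → Q
Q → E
J → O
O → H

J K F A N P C I G S B L D M R Q E O H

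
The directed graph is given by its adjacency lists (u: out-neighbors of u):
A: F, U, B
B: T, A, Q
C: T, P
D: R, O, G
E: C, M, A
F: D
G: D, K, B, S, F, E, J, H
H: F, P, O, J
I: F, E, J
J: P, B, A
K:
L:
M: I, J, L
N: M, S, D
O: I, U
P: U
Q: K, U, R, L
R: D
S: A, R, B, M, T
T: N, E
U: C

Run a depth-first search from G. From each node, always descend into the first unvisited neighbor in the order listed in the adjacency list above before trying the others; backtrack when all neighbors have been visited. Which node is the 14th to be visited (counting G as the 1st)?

U

Visit G
G → D
D → R
D → O
O → I
I → F
I → E
E → C
C → T
T → N
N → M
M → J
J → P
P → U
J → B
B → A
B → Q
Q → K
Q → L
N → S
G → H

Visit order: G, D, R, O, I, F, E, C, T, N, M, J, P, U, B, A, Q, K, L, S, H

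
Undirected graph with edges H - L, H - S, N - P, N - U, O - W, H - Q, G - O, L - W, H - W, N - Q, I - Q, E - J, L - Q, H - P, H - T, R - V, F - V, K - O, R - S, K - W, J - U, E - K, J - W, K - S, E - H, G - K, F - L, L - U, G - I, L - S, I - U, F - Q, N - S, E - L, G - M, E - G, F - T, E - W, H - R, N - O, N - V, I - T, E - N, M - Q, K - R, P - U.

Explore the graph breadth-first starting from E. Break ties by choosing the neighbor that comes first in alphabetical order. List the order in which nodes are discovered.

E, G, H, J, K, L, N, W, I, M, O, P, Q, R, S, T, U, F, V

Visit E; enqueue G, H, J, K, L, N, W → queue [G, H, J, K, L, N, W]
Visit G; enqueue I, M, O → queue [H, J, K, L, N, W, I, M, O]
Visit H; enqueue P, Q, R, S, T → queue [J, K, L, N, W, I, M, O, P, Q, R, S, T]
Visit J; enqueue U → queue [K, L, N, W, I, M, O, P, Q, R, S, T, U]
Visit K → queue [L, N, W, I, M, O, P, Q, R, S, T, U]
Visit L; enqueue F → queue [N, W, I, M, O, P, Q, R, S, T, U, F]
Visit N; enqueue V → queue [W, I, M, O, P, Q, R, S, T, U, F, V]
Visit W → queue [I, M, O, P, Q, R, S, T, U, F, V]
Visit I → queue [M, O, P, Q, R, S, T, U, F, V]
Visit M → queue [O, P, Q, R, S, T, U, F, V]
Visit O → queue [P, Q, R, S, T, U, F, V]
Visit P → queue [Q, R, S, T, U, F, V]
Visit Q → queue [R, S, T, U, F, V]
Visit R → queue [S, T, U, F, V]
Visit S → queue [T, U, F, V]
Visit T → queue [U, F, V]
Visit U → queue [F, V]
Visit F → queue [V]
Visit V → queue []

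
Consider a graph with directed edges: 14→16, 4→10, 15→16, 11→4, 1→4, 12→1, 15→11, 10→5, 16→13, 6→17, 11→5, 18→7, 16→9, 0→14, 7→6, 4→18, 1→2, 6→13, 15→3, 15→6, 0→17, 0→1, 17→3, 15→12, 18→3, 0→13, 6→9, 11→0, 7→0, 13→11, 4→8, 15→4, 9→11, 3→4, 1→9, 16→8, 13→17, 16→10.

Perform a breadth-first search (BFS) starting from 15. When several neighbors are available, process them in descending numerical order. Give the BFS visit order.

Visit 15; enqueue 16, 12, 11, 6, 4, 3 → queue [16, 12, 11, 6, 4, 3]
Visit 16; enqueue 13, 10, 9, 8 → queue [12, 11, 6, 4, 3, 13, 10, 9, 8]
Visit 12; enqueue 1 → queue [11, 6, 4, 3, 13, 10, 9, 8, 1]
Visit 11; enqueue 5, 0 → queue [6, 4, 3, 13, 10, 9, 8, 1, 5, 0]
Visit 6; enqueue 17 → queue [4, 3, 13, 10, 9, 8, 1, 5, 0, 17]
Visit 4; enqueue 18 → queue [3, 13, 10, 9, 8, 1, 5, 0, 17, 18]
Visit 3 → queue [13, 10, 9, 8, 1, 5, 0, 17, 18]
Visit 13 → queue [10, 9, 8, 1, 5, 0, 17, 18]
Visit 10 → queue [9, 8, 1, 5, 0, 17, 18]
Visit 9 → queue [8, 1, 5, 0, 17, 18]
Visit 8 → queue [1, 5, 0, 17, 18]
Visit 1; enqueue 2 → queue [5, 0, 17, 18, 2]
Visit 5 → queue [0, 17, 18, 2]
Visit 0; enqueue 14 → queue [17, 18, 2, 14]
Visit 17 → queue [18, 2, 14]
Visit 18; enqueue 7 → queue [2, 14, 7]
Visit 2 → queue [14, 7]
Visit 14 → queue [7]
Visit 7 → queue []

15 16 12 11 6 4 3 13 10 9 8 1 5 0 17 18 2 14 7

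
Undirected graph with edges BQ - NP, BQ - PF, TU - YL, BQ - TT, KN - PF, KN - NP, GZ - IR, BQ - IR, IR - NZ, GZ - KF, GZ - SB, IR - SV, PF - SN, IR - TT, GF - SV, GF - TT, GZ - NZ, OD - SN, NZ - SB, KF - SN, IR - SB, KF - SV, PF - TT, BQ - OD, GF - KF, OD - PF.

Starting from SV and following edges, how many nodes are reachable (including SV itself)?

BFS from SV visits: SV, GF, IR, KF, TT, BQ, GZ, NZ, SB, SN, PF, NP, OD, KN
Reachable nodes: 14 of 16 total.

14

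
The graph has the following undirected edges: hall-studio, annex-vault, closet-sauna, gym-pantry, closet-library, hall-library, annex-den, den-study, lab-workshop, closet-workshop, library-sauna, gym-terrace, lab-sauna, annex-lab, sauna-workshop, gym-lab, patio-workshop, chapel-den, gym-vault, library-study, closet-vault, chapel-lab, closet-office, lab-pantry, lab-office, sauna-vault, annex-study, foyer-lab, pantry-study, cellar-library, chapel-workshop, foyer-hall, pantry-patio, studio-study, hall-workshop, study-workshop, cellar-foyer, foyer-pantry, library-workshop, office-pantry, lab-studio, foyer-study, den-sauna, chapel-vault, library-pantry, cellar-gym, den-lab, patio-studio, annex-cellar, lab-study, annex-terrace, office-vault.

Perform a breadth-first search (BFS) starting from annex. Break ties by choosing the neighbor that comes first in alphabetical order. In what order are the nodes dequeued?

annex, cellar, den, lab, study, terrace, vault, foyer, gym, library, chapel, sauna, office, pantry, studio, workshop, closet, hall, patio

Visit annex; enqueue cellar, den, lab, study, terrace, vault → queue [cellar, den, lab, study, terrace, vault]
Visit cellar; enqueue foyer, gym, library → queue [den, lab, study, terrace, vault, foyer, gym, library]
Visit den; enqueue chapel, sauna → queue [lab, study, terrace, vault, foyer, gym, library, chapel, sauna]
Visit lab; enqueue office, pantry, studio, workshop → queue [study, terrace, vault, foyer, gym, library, chapel, sauna, office, pantry, studio, workshop]
Visit study → queue [terrace, vault, foyer, gym, library, chapel, sauna, office, pantry, studio, workshop]
Visit terrace → queue [vault, foyer, gym, library, chapel, sauna, office, pantry, studio, workshop]
Visit vault; enqueue closet → queue [foyer, gym, library, chapel, sauna, office, pantry, studio, workshop, closet]
Visit foyer; enqueue hall → queue [gym, library, chapel, sauna, office, pantry, studio, workshop, closet, hall]
Visit gym → queue [library, chapel, sauna, office, pantry, studio, workshop, closet, hall]
Visit library → queue [chapel, sauna, office, pantry, studio, workshop, closet, hall]
Visit chapel → queue [sauna, office, pantry, studio, workshop, closet, hall]
Visit sauna → queue [office, pantry, studio, workshop, closet, hall]
Visit office → queue [pantry, studio, workshop, closet, hall]
Visit pantry; enqueue patio → queue [studio, workshop, closet, hall, patio]
Visit studio → queue [workshop, closet, hall, patio]
Visit workshop → queue [closet, hall, patio]
Visit closet → queue [hall, patio]
Visit hall → queue [patio]
Visit patio → queue []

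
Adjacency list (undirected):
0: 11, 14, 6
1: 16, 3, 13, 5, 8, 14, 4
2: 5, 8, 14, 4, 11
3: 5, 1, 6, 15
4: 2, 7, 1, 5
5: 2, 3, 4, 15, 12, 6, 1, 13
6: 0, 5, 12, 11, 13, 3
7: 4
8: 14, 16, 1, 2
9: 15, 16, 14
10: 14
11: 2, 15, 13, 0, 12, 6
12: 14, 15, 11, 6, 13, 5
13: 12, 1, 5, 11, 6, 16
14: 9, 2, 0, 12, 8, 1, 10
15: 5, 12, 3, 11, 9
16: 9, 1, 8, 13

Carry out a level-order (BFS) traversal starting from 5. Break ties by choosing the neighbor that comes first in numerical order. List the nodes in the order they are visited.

5 1 2 3 4 6 12 13 15 8 14 16 11 7 0 9 10

Visit 5; enqueue 1, 2, 3, 4, 6, 12, 13, 15 → queue [1, 2, 3, 4, 6, 12, 13, 15]
Visit 1; enqueue 8, 14, 16 → queue [2, 3, 4, 6, 12, 13, 15, 8, 14, 16]
Visit 2; enqueue 11 → queue [3, 4, 6, 12, 13, 15, 8, 14, 16, 11]
Visit 3 → queue [4, 6, 12, 13, 15, 8, 14, 16, 11]
Visit 4; enqueue 7 → queue [6, 12, 13, 15, 8, 14, 16, 11, 7]
Visit 6; enqueue 0 → queue [12, 13, 15, 8, 14, 16, 11, 7, 0]
Visit 12 → queue [13, 15, 8, 14, 16, 11, 7, 0]
Visit 13 → queue [15, 8, 14, 16, 11, 7, 0]
Visit 15; enqueue 9 → queue [8, 14, 16, 11, 7, 0, 9]
Visit 8 → queue [14, 16, 11, 7, 0, 9]
Visit 14; enqueue 10 → queue [16, 11, 7, 0, 9, 10]
Visit 16 → queue [11, 7, 0, 9, 10]
Visit 11 → queue [7, 0, 9, 10]
Visit 7 → queue [0, 9, 10]
Visit 0 → queue [9, 10]
Visit 9 → queue [10]
Visit 10 → queue []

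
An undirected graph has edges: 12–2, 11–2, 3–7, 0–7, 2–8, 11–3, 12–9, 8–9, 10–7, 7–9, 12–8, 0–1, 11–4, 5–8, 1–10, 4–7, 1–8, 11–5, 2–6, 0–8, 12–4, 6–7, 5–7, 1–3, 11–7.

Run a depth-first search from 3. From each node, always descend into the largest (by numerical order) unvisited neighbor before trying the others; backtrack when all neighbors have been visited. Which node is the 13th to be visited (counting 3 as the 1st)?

Visit 3
3 → 11
11 → 7
7 → 10
10 → 1
1 → 8
8 → 12
12 → 9
12 → 4
12 → 2
2 → 6
8 → 5
8 → 0

Visit order: 3, 11, 7, 10, 1, 8, 12, 9, 4, 2, 6, 5, 0

0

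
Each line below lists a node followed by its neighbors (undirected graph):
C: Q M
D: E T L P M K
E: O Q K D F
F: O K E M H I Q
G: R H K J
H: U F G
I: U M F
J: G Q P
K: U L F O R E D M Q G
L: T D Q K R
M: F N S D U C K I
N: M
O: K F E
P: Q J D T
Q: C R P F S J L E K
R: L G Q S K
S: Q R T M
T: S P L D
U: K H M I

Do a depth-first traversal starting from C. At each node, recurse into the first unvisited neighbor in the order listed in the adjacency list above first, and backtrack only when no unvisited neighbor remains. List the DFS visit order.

Visit C
C → Q
Q → R
R → L
L → T
T → S
S → M
M → F
F → O
O → K
K → U
U → H
H → G
G → J
J → P
P → D
D → E
U → I
M → N

C -> Q -> R -> L -> T -> S -> M -> F -> O -> K -> U -> H -> G -> J -> P -> D -> E -> I -> N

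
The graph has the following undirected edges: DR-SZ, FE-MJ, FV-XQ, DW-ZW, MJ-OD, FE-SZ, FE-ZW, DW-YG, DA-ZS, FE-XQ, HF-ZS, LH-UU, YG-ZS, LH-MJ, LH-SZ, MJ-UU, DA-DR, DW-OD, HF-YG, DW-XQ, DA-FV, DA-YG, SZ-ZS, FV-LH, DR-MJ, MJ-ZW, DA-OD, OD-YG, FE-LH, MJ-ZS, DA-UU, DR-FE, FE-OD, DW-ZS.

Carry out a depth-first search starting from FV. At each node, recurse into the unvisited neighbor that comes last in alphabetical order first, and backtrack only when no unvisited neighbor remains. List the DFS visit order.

Visit FV
FV → XQ
XQ → FE
FE → ZW
ZW → MJ
MJ → ZS
ZS → YG
YG → OD
OD → DW
OD → DA
DA → UU
UU → LH
LH → SZ
SZ → DR
YG → HF

FV XQ FE ZW MJ ZS YG OD DW DA UU LH SZ DR HF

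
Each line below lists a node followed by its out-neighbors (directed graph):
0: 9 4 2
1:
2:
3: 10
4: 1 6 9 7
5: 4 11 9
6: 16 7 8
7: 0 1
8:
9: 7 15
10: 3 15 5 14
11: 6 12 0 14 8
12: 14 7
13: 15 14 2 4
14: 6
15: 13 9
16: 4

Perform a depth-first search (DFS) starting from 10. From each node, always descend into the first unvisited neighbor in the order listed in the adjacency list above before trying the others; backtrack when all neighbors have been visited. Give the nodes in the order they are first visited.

Visit 10
10 → 3
10 → 15
15 → 13
13 → 14
14 → 6
6 → 16
16 → 4
4 → 1
4 → 9
9 → 7
7 → 0
0 → 2
6 → 8
10 → 5
5 → 11
11 → 12

10 → 3 → 15 → 13 → 14 → 6 → 16 → 4 → 1 → 9 → 7 → 0 → 2 → 8 → 5 → 11 → 12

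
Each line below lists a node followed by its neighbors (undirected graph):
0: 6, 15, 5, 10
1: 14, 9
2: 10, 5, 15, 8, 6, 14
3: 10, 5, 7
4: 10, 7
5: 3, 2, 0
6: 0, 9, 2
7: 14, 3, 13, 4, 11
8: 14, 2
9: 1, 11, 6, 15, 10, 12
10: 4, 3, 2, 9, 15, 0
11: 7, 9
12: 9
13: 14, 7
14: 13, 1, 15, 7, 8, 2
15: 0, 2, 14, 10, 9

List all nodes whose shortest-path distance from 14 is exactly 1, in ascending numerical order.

1, 2, 7, 8, 13, 15

Level 0: 14
Level 1: 1, 2, 7, 8, 13, 15
Level 2: 0, 3, 4, 5, 6, 9, 10, 11
Level 3: 12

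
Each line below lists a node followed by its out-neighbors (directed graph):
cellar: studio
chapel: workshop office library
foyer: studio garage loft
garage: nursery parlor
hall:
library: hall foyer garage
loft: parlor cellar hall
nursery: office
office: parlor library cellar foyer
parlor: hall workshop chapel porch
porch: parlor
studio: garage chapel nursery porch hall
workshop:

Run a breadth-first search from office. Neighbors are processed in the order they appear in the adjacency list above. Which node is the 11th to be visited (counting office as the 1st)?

studio

Visit office; enqueue parlor, library, cellar, foyer → queue [parlor, library, cellar, foyer]
Visit parlor; enqueue hall, workshop, chapel, porch → queue [library, cellar, foyer, hall, workshop, chapel, porch]
Visit library; enqueue garage → queue [cellar, foyer, hall, workshop, chapel, porch, garage]
Visit cellar; enqueue studio → queue [foyer, hall, workshop, chapel, porch, garage, studio]
Visit foyer; enqueue loft → queue [hall, workshop, chapel, porch, garage, studio, loft]
Visit hall → queue [workshop, chapel, porch, garage, studio, loft]
Visit workshop → queue [chapel, porch, garage, studio, loft]
Visit chapel → queue [porch, garage, studio, loft]
Visit porch → queue [garage, studio, loft]
Visit garage; enqueue nursery → queue [studio, loft, nursery]
Visit studio → queue [loft, nursery]
Visit loft → queue [nursery]
Visit nursery → queue []

Visit order: office, parlor, library, cellar, foyer, hall, workshop, chapel, porch, garage, studio, loft, nursery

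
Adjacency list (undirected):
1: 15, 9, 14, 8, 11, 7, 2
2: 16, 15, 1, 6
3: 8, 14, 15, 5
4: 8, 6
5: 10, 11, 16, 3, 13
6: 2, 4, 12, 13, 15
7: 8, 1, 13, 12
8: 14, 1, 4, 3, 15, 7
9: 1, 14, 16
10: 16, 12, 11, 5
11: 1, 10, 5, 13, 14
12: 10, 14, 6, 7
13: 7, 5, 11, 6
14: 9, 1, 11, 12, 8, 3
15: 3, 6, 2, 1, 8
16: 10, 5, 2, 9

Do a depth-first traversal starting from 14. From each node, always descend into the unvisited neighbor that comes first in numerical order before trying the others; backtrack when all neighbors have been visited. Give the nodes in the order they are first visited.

Visit 14
14 → 1
1 → 2
2 → 6
6 → 4
4 → 8
8 → 3
3 → 5
5 → 10
10 → 11
11 → 13
13 → 7
7 → 12
10 → 16
16 → 9
3 → 15

14 -> 1 -> 2 -> 6 -> 4 -> 8 -> 3 -> 5 -> 10 -> 11 -> 13 -> 7 -> 12 -> 16 -> 9 -> 15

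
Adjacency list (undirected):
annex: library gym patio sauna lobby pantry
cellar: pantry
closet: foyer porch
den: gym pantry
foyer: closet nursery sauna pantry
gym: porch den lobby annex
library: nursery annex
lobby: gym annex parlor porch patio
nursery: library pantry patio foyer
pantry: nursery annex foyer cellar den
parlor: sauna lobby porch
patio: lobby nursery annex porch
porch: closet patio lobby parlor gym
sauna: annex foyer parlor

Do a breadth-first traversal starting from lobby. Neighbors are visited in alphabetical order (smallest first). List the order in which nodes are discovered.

Visit lobby; enqueue annex, gym, parlor, patio, porch → queue [annex, gym, parlor, patio, porch]
Visit annex; enqueue library, pantry, sauna → queue [gym, parlor, patio, porch, library, pantry, sauna]
Visit gym; enqueue den → queue [parlor, patio, porch, library, pantry, sauna, den]
Visit parlor → queue [patio, porch, library, pantry, sauna, den]
Visit patio; enqueue nursery → queue [porch, library, pantry, sauna, den, nursery]
Visit porch; enqueue closet → queue [library, pantry, sauna, den, nursery, closet]
Visit library → queue [pantry, sauna, den, nursery, closet]
Visit pantry; enqueue cellar, foyer → queue [sauna, den, nursery, closet, cellar, foyer]
Visit sauna → queue [den, nursery, closet, cellar, foyer]
Visit den → queue [nursery, closet, cellar, foyer]
Visit nursery → queue [closet, cellar, foyer]
Visit closet → queue [cellar, foyer]
Visit cellar → queue [foyer]
Visit foyer → queue []

lobby, annex, gym, parlor, patio, porch, library, pantry, sauna, den, nursery, closet, cellar, foyer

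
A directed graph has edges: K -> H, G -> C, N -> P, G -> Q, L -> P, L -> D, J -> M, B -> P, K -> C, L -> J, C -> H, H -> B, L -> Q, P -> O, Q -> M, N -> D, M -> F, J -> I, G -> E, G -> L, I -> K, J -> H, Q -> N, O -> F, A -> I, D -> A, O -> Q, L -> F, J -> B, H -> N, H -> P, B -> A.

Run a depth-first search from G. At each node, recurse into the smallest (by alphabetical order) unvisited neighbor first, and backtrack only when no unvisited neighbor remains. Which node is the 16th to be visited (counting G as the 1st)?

L

Visit G
G → C
C → H
H → B
B → A
A → I
I → K
B → P
P → O
O → F
O → Q
Q → M
Q → N
N → D
G → E
G → L
L → J

Visit order: G, C, H, B, A, I, K, P, O, F, Q, M, N, D, E, L, J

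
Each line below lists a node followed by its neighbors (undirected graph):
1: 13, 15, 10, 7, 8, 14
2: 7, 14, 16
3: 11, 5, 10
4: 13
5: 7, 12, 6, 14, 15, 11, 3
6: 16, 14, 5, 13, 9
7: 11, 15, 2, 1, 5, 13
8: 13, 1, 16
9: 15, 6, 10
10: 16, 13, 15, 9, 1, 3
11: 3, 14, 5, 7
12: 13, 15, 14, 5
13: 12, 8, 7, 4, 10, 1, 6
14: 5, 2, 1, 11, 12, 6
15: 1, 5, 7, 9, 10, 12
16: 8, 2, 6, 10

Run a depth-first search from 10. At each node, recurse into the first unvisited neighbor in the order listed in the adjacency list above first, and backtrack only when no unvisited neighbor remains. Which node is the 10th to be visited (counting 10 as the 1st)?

Visit 10
10 → 16
16 → 8
8 → 13
13 → 12
12 → 15
15 → 1
1 → 7
7 → 11
11 → 3
3 → 5
5 → 6
6 → 14
14 → 2
6 → 9
13 → 4

Visit order: 10, 16, 8, 13, 12, 15, 1, 7, 11, 3, 5, 6, 14, 2, 9, 4

3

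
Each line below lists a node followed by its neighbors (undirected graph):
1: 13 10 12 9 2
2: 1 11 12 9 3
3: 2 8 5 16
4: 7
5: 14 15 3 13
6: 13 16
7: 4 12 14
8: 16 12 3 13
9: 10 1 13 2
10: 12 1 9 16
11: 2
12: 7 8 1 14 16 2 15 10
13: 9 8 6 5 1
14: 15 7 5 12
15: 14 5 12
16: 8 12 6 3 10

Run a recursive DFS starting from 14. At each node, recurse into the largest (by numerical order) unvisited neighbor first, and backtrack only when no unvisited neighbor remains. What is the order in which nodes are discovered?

14 15 12 16 10 9 13 8 3 5 2 11 1 6 7 4

Visit 14
14 → 15
15 → 12
12 → 16
16 → 10
10 → 9
9 → 13
13 → 8
8 → 3
3 → 5
3 → 2
2 → 11
2 → 1
13 → 6
12 → 7
7 → 4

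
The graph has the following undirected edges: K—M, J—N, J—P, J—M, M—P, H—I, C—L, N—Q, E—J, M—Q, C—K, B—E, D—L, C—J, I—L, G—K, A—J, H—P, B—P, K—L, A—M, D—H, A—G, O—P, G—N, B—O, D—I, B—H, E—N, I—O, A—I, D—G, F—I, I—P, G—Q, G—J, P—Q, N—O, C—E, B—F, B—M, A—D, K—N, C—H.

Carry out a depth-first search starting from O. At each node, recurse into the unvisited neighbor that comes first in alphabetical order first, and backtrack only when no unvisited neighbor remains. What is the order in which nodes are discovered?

O -> B -> E -> C -> H -> D -> A -> G -> J -> M -> K -> L -> I -> F -> P -> Q -> N

Visit O
O → B
B → E
E → C
C → H
H → D
D → A
A → G
G → J
J → M
M → K
K → L
L → I
I → F
I → P
P → Q
Q → N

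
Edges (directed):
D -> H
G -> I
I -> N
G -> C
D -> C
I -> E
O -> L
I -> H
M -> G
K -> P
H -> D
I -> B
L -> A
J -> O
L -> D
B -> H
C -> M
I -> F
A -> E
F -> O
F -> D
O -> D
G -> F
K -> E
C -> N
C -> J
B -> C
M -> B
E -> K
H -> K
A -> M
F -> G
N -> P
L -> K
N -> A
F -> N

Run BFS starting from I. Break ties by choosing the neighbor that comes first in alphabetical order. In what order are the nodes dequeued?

Visit I; enqueue B, E, F, H, N → queue [B, E, F, H, N]
Visit B; enqueue C → queue [E, F, H, N, C]
Visit E; enqueue K → queue [F, H, N, C, K]
Visit F; enqueue D, G, O → queue [H, N, C, K, D, G, O]
Visit H → queue [N, C, K, D, G, O]
Visit N; enqueue A, P → queue [C, K, D, G, O, A, P]
Visit C; enqueue J, M → queue [K, D, G, O, A, P, J, M]
Visit K → queue [D, G, O, A, P, J, M]
Visit D → queue [G, O, A, P, J, M]
Visit G → queue [O, A, P, J, M]
Visit O; enqueue L → queue [A, P, J, M, L]
Visit A → queue [P, J, M, L]
Visit P → queue [J, M, L]
Visit J → queue [M, L]
Visit M → queue [L]
Visit L → queue []

I, B, E, F, H, N, C, K, D, G, O, A, P, J, M, L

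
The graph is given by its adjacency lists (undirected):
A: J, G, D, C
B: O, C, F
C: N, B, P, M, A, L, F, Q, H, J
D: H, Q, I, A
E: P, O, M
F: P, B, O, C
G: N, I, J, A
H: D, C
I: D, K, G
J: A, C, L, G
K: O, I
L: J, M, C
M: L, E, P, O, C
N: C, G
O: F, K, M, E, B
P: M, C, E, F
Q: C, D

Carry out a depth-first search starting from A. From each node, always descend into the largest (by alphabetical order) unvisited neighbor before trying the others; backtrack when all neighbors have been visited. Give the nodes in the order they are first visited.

A, J, L, M, P, F, O, K, I, G, N, C, Q, D, H, B, E

Visit A
A → J
J → L
L → M
M → P
P → F
F → O
O → K
K → I
I → G
G → N
N → C
C → Q
Q → D
D → H
C → B
O → E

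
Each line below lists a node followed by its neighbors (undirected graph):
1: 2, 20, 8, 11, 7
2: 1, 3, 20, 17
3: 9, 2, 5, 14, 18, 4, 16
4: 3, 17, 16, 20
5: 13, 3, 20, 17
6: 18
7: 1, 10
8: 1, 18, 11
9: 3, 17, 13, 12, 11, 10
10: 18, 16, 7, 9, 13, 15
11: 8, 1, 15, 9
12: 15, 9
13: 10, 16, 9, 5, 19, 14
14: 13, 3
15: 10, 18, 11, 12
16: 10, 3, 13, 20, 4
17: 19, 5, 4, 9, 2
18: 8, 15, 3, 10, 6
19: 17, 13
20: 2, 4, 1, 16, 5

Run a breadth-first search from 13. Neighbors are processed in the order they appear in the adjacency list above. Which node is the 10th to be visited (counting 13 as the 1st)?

Visit 13; enqueue 10, 16, 9, 5, 19, 14 → queue [10, 16, 9, 5, 19, 14]
Visit 10; enqueue 18, 7, 15 → queue [16, 9, 5, 19, 14, 18, 7, 15]
Visit 16; enqueue 3, 20, 4 → queue [9, 5, 19, 14, 18, 7, 15, 3, 20, 4]
Visit 9; enqueue 17, 12, 11 → queue [5, 19, 14, 18, 7, 15, 3, 20, 4, 17, 12, 11]
Visit 5 → queue [19, 14, 18, 7, 15, 3, 20, 4, 17, 12, 11]
Visit 19 → queue [14, 18, 7, 15, 3, 20, 4, 17, 12, 11]
Visit 14 → queue [18, 7, 15, 3, 20, 4, 17, 12, 11]
Visit 18; enqueue 8, 6 → queue [7, 15, 3, 20, 4, 17, 12, 11, 8, 6]
Visit 7; enqueue 1 → queue [15, 3, 20, 4, 17, 12, 11, 8, 6, 1]
Visit 15 → queue [3, 20, 4, 17, 12, 11, 8, 6, 1]
Visit 3; enqueue 2 → queue [20, 4, 17, 12, 11, 8, 6, 1, 2]
Visit 20 → queue [4, 17, 12, 11, 8, 6, 1, 2]
Visit 4 → queue [17, 12, 11, 8, 6, 1, 2]
Visit 17 → queue [12, 11, 8, 6, 1, 2]
Visit 12 → queue [11, 8, 6, 1, 2]
Visit 11 → queue [8, 6, 1, 2]
Visit 8 → queue [6, 1, 2]
Visit 6 → queue [1, 2]
Visit 1 → queue [2]
Visit 2 → queue []

Visit order: 13, 10, 16, 9, 5, 19, 14, 18, 7, 15, 3, 20, 4, 17, 12, 11, 8, 6, 1, 2

15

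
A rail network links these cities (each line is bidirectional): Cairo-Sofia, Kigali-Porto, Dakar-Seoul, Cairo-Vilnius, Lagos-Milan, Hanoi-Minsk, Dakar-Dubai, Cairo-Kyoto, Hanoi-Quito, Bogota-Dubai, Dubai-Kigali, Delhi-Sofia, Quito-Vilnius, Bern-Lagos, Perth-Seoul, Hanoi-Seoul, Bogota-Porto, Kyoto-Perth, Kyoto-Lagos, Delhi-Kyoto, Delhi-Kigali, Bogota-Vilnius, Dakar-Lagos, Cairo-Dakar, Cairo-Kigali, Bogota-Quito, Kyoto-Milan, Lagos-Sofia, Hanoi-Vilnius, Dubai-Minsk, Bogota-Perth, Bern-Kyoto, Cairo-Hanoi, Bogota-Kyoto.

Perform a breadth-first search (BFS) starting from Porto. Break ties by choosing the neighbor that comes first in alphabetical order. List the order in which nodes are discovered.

Porto -> Bogota -> Kigali -> Dubai -> Kyoto -> Perth -> Quito -> Vilnius -> Cairo -> Delhi -> Dakar -> Minsk -> Bern -> Lagos -> Milan -> Seoul -> Hanoi -> Sofia

Visit Porto; enqueue Bogota, Kigali → queue [Bogota, Kigali]
Visit Bogota; enqueue Dubai, Kyoto, Perth, Quito, Vilnius → queue [Kigali, Dubai, Kyoto, Perth, Quito, Vilnius]
Visit Kigali; enqueue Cairo, Delhi → queue [Dubai, Kyoto, Perth, Quito, Vilnius, Cairo, Delhi]
Visit Dubai; enqueue Dakar, Minsk → queue [Kyoto, Perth, Quito, Vilnius, Cairo, Delhi, Dakar, Minsk]
Visit Kyoto; enqueue Bern, Lagos, Milan → queue [Perth, Quito, Vilnius, Cairo, Delhi, Dakar, Minsk, Bern, Lagos, Milan]
Visit Perth; enqueue Seoul → queue [Quito, Vilnius, Cairo, Delhi, Dakar, Minsk, Bern, Lagos, Milan, Seoul]
Visit Quito; enqueue Hanoi → queue [Vilnius, Cairo, Delhi, Dakar, Minsk, Bern, Lagos, Milan, Seoul, Hanoi]
Visit Vilnius → queue [Cairo, Delhi, Dakar, Minsk, Bern, Lagos, Milan, Seoul, Hanoi]
Visit Cairo; enqueue Sofia → queue [Delhi, Dakar, Minsk, Bern, Lagos, Milan, Seoul, Hanoi, Sofia]
Visit Delhi → queue [Dakar, Minsk, Bern, Lagos, Milan, Seoul, Hanoi, Sofia]
Visit Dakar → queue [Minsk, Bern, Lagos, Milan, Seoul, Hanoi, Sofia]
Visit Minsk → queue [Bern, Lagos, Milan, Seoul, Hanoi, Sofia]
Visit Bern → queue [Lagos, Milan, Seoul, Hanoi, Sofia]
Visit Lagos → queue [Milan, Seoul, Hanoi, Sofia]
Visit Milan → queue [Seoul, Hanoi, Sofia]
Visit Seoul → queue [Hanoi, Sofia]
Visit Hanoi → queue [Sofia]
Visit Sofia → queue []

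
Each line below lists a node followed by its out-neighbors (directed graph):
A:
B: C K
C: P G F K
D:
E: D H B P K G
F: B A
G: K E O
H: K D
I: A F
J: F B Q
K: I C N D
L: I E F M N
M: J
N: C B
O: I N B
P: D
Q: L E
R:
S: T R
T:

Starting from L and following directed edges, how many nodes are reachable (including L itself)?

17

BFS from L visits: L, I, E, F, M, N, A, D, H, B, P, K, G, J, C, O, Q
Reachable nodes: 17 of 20 total.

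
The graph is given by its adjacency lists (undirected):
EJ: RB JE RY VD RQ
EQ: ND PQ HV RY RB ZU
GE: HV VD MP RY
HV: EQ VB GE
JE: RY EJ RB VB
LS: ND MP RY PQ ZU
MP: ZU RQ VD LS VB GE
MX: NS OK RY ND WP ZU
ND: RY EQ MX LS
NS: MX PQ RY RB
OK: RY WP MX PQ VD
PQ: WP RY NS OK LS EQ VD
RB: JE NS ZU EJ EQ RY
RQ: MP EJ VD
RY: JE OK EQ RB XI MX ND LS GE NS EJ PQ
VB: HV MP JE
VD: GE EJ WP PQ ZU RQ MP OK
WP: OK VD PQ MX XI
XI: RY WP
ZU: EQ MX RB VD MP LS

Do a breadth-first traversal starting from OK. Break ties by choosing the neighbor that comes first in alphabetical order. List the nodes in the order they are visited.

OK → MX → PQ → RY → VD → WP → ND → NS → ZU → EQ → LS → EJ → GE → JE → RB → XI → MP → RQ → HV → VB

Visit OK; enqueue MX, PQ, RY, VD, WP → queue [MX, PQ, RY, VD, WP]
Visit MX; enqueue ND, NS, ZU → queue [PQ, RY, VD, WP, ND, NS, ZU]
Visit PQ; enqueue EQ, LS → queue [RY, VD, WP, ND, NS, ZU, EQ, LS]
Visit RY; enqueue EJ, GE, JE, RB, XI → queue [VD, WP, ND, NS, ZU, EQ, LS, EJ, GE, JE, RB, XI]
Visit VD; enqueue MP, RQ → queue [WP, ND, NS, ZU, EQ, LS, EJ, GE, JE, RB, XI, MP, RQ]
Visit WP → queue [ND, NS, ZU, EQ, LS, EJ, GE, JE, RB, XI, MP, RQ]
Visit ND → queue [NS, ZU, EQ, LS, EJ, GE, JE, RB, XI, MP, RQ]
Visit NS → queue [ZU, EQ, LS, EJ, GE, JE, RB, XI, MP, RQ]
Visit ZU → queue [EQ, LS, EJ, GE, JE, RB, XI, MP, RQ]
Visit EQ; enqueue HV → queue [LS, EJ, GE, JE, RB, XI, MP, RQ, HV]
Visit LS → queue [EJ, GE, JE, RB, XI, MP, RQ, HV]
Visit EJ → queue [GE, JE, RB, XI, MP, RQ, HV]
Visit GE → queue [JE, RB, XI, MP, RQ, HV]
Visit JE; enqueue VB → queue [RB, XI, MP, RQ, HV, VB]
Visit RB → queue [XI, MP, RQ, HV, VB]
Visit XI → queue [MP, RQ, HV, VB]
Visit MP → queue [RQ, HV, VB]
Visit RQ → queue [HV, VB]
Visit HV → queue [VB]
Visit VB → queue []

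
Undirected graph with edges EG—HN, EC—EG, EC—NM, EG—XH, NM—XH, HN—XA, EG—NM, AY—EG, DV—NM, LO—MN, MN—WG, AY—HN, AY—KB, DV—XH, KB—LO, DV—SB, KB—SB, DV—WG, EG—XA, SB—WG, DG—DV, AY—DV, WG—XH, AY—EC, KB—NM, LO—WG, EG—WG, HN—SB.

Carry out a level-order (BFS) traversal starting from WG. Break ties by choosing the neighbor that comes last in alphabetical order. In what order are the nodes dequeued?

WG XH SB MN LO EG DV NM KB HN XA EC AY DG

Visit WG; enqueue XH, SB, MN, LO, EG, DV → queue [XH, SB, MN, LO, EG, DV]
Visit XH; enqueue NM → queue [SB, MN, LO, EG, DV, NM]
Visit SB; enqueue KB, HN → queue [MN, LO, EG, DV, NM, KB, HN]
Visit MN → queue [LO, EG, DV, NM, KB, HN]
Visit LO → queue [EG, DV, NM, KB, HN]
Visit EG; enqueue XA, EC, AY → queue [DV, NM, KB, HN, XA, EC, AY]
Visit DV; enqueue DG → queue [NM, KB, HN, XA, EC, AY, DG]
Visit NM → queue [KB, HN, XA, EC, AY, DG]
Visit KB → queue [HN, XA, EC, AY, DG]
Visit HN → queue [XA, EC, AY, DG]
Visit XA → queue [EC, AY, DG]
Visit EC → queue [AY, DG]
Visit AY → queue [DG]
Visit DG → queue []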